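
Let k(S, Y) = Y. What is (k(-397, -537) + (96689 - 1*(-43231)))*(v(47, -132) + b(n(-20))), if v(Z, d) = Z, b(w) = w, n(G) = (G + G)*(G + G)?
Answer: 229563801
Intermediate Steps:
n(G) = 4*G² (n(G) = (2*G)*(2*G) = 4*G²)
(k(-397, -537) + (96689 - 1*(-43231)))*(v(47, -132) + b(n(-20))) = (-537 + (96689 - 1*(-43231)))*(47 + 4*(-20)²) = (-537 + (96689 + 43231))*(47 + 4*400) = (-537 + 139920)*(47 + 1600) = 139383*1647 = 229563801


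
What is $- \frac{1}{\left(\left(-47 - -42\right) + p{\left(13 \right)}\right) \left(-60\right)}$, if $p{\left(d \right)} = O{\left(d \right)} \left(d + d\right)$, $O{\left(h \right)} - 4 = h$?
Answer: $\frac{1}{26220} \approx 3.8139 \cdot 10^{-5}$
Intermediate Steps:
$O{\left(h \right)} = 4 + h$
$p{\left(d \right)} = 2 d \left(4 + d\right)$ ($p{\left(d \right)} = \left(4 + d\right) \left(d + d\right) = \left(4 + d\right) 2 d = 2 d \left(4 + d\right)$)
$- \frac{1}{\left(\left(-47 - -42\right) + p{\left(13 \right)}\right) \left(-60\right)} = - \frac{1}{\left(\left(-47 - -42\right) + 2 \cdot 13 \left(4 + 13\right)\right) \left(-60\right)} = - \frac{1}{\left(\left(-47 + 42\right) + 2 \cdot 13 \cdot 17\right) \left(-60\right)} = - \frac{1}{\left(-5 + 442\right) \left(-60\right)} = - \frac{1}{437 \left(-60\right)} = - \frac{1}{-26220} = \left(-1\right) \left(- \frac{1}{26220}\right) = \frac{1}{26220}$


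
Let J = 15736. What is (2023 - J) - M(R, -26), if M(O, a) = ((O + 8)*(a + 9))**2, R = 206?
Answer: -13248757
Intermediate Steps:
M(O, a) = (8 + O)**2*(9 + a)**2 (M(O, a) = ((8 + O)*(9 + a))**2 = (8 + O)**2*(9 + a)**2)
(2023 - J) - M(R, -26) = (2023 - 1*15736) - (8 + 206)**2*(9 - 26)**2 = (2023 - 15736) - 214**2*(-17)**2 = -13713 - 45796*289 = -13713 - 1*13235044 = -13713 - 13235044 = -13248757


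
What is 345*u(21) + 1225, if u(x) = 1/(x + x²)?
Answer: 188765/154 ≈ 1225.7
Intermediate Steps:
345*u(21) + 1225 = 345*(1/(21*(1 + 21))) + 1225 = 345*((1/21)/22) + 1225 = 345*((1/21)*(1/22)) + 1225 = 345*(1/462) + 1225 = 115/154 + 1225 = 188765/154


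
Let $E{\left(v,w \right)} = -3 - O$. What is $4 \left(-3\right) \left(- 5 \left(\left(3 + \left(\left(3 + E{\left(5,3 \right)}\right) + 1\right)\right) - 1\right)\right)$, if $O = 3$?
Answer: $0$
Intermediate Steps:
$E{\left(v,w \right)} = -6$ ($E{\left(v,w \right)} = -3 - 3 = -6$)
$4 \left(-3\right) \left(- 5 \left(\left(3 + \left(\left(3 + E{\left(5,3 \right)}\right) + 1\right)\right) - 1\right)\right) = 4 \left(-3\right) \left(- 5 \left(\left(3 + \left(\left(3 - 6\right) + 1\right)\right) - 1\right)\right) = - 12 \left(- 5 \left(\left(3 + \left(-3 + 1\right)\right) - 1\right)\right) = - 12 \left(- 5 \left(\left(3 - 2\right) - 1\right)\right) = - 12 \left(- 5 \left(1 - 1\right)\right) = - 12 \left(\left(-5\right) 0\right) = \left(-12\right) 0 = 0$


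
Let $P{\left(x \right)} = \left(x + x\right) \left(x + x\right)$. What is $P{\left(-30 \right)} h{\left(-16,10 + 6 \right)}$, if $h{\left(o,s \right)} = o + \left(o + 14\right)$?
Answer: $-64800$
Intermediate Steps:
$h{\left(o,s \right)} = 14 + 2 o$ ($h{\left(o,s \right)} = o + \left(14 + o\right) = 14 + 2 o$)
$P{\left(x \right)} = 4 x^{2}$ ($P{\left(x \right)} = 2 x 2 x = 4 x^{2}$)
$P{\left(-30 \right)} h{\left(-16,10 + 6 \right)} = 4 \left(-30\right)^{2} \left(14 + 2 \left(-16\right)\right) = 4 \cdot 900 \left(14 - 32\right) = 3600 \left(-18\right) = -64800$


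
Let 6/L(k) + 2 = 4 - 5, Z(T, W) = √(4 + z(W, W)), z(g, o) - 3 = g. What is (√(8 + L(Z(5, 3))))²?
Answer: 6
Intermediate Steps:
z(g, o) = 3 + g
Z(T, W) = √(7 + W) (Z(T, W) = √(4 + (3 + W)) = √(7 + W))
L(k) = -2 (L(k) = 6/(-2 + (4 - 5)) = 6/(-2 - 1) = 6/(-3) = 6*(-⅓) = -2)
(√(8 + L(Z(5, 3))))² = (√(8 - 2))² = (√6)² = 6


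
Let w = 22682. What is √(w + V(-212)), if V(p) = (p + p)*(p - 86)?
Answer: √149034 ≈ 386.05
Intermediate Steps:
V(p) = 2*p*(-86 + p) (V(p) = (2*p)*(-86 + p) = 2*p*(-86 + p))
√(w + V(-212)) = √(22682 + 2*(-212)*(-86 - 212)) = √(22682 + 2*(-212)*(-298)) = √(22682 + 126352) = √149034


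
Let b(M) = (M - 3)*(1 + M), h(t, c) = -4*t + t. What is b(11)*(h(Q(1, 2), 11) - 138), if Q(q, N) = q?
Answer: -13536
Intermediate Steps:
h(t, c) = -3*t
b(M) = (1 + M)*(-3 + M) (b(M) = (-3 + M)*(1 + M) = (1 + M)*(-3 + M))
b(11)*(h(Q(1, 2), 11) - 138) = (-3 + 11**2 - 2*11)*(-3*1 - 138) = (-3 + 121 - 22)*(-3 - 138) = 96*(-141) = -13536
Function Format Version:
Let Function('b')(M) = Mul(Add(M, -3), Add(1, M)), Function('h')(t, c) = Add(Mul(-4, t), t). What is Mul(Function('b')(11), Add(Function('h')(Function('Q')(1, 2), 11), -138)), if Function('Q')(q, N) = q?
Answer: -13536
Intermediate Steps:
Function('h')(t, c) = Mul(-3, t)
Function('b')(M) = Mul(Add(1, M), Add(-3, M)) (Function('b')(M) = Mul(Add(-3, M), Add(1, M)) = Mul(Add(1, M), Add(-3, M)))
Mul(Function('b')(11), Add(Function('h')(Function('Q')(1, 2), 11), -138)) = Mul(Add(-3, Pow(11, 2), Mul(-2, 11)), Add(Mul(-3, 1), -138)) = Mul(Add(-3, 121, -22), Add(-3, -138)) = Mul(96, -141) = -13536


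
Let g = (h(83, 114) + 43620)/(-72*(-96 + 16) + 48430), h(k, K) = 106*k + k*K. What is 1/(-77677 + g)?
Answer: -5419/420925475 ≈ -1.2874e-5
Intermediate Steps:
h(k, K) = 106*k + K*k
g = 6188/5419 (g = (83*(106 + 114) + 43620)/(-72*(-96 + 16) + 48430) = (83*220 + 43620)/(-72*(-80) + 48430) = (18260 + 43620)/(5760 + 48430) = 61880/54190 = 61880*(1/54190) = 6188/5419 ≈ 1.1419)
1/(-77677 + g) = 1/(-77677 + 6188/5419) = 1/(-420925475/5419) = -5419/420925475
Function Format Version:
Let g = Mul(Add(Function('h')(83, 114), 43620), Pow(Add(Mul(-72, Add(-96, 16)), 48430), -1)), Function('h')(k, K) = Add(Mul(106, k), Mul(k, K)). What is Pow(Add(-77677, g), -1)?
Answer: Rational(-5419, 420925475) ≈ -1.2874e-5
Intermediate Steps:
Function('h')(k, K) = Add(Mul(106, k), Mul(K, k))
g = Rational(6188, 5419) (g = Mul(Add(Mul(83, Add(106, 114)), 43620), Pow(Add(Mul(-72, Add(-96, 16)), 48430), -1)) = Mul(Add(Mul(83, 220), 43620), Pow(Add(Mul(-72, -80), 48430), -1)) = Mul(Add(18260, 43620), Pow(Add(5760, 48430), -1)) = Mul(61880, Pow(54190, -1)) = Mul(61880, Rational(1, 54190)) = Rational(6188, 5419) ≈ 1.1419)
Pow(Add(-77677, g), -1) = Pow(Add(-77677, Rational(6188, 5419)), -1) = Pow(Rational(-420925475, 5419), -1) = Rational(-5419, 420925475)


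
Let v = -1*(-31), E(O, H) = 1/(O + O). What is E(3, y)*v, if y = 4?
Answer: 31/6 ≈ 5.1667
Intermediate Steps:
E(O, H) = 1/(2*O)
v = 31
E(3, y)*v = ((½)/3)*31 = ((½)*(⅓))*31 = (⅙)*31 = 31/6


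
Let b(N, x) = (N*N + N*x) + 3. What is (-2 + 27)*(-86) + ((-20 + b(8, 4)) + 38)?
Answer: -2033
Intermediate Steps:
b(N, x) = 3 + N**2 + N*x (b(N, x) = (N**2 + N*x) + 3 = 3 + N**2 + N*x)
(-2 + 27)*(-86) + ((-20 + b(8, 4)) + 38) = (-2 + 27)*(-86) + ((-20 + (3 + 8**2 + 8*4)) + 38) = 25*(-86) + ((-20 + (3 + 64 + 32)) + 38) = -2150 + ((-20 + 99) + 38) = -2150 + (79 + 38) = -2150 + 117 = -2033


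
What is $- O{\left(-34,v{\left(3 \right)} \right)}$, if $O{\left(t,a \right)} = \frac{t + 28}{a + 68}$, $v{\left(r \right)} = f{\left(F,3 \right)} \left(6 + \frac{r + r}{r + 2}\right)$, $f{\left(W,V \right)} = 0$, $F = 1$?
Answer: $\frac{3}{34} \approx 0.088235$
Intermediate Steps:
$v{\left(r \right)} = 0$ ($v{\left(r \right)} = 0 \left(6 + \frac{r + r}{r + 2}\right) = 0 \left(6 + \frac{2 r}{2 + r}\right) = 0$)
$O{\left(t,a \right)} = \frac{28 + t}{68 + a}$
$- O{\left(-34,v{\left(3 \right)} \right)} = - \frac{28 - 34}{68 + 0} = - \frac{-6}{68} = \left(-1\right) \left(- \frac{3}{34}\right) = \frac{3}{34}$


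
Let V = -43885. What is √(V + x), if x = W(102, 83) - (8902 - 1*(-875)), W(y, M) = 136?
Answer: I*√53526 ≈ 231.36*I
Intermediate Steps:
x = -9641 (x = 136 - (8902 - 1*(-875)) = 136 - (8902 + 875) = 136 - 1*9777 = 136 - 9777 = -9641)
√(V + x) = √(-43885 - 9641) = √(-53526) = I*√53526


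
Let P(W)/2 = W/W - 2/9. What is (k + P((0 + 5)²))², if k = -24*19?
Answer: 16728100/81 ≈ 2.0652e+5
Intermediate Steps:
P(W) = 14/9 (P(W) = 2*(W/W - 2/9) = 2*(1 - 2*⅑) = 2*(1 - 2/9) = 2*(7/9) = 14/9)
k = -456
(k + P((0 + 5)²))² = (-456 + 14/9)² = (-4090/9)² = 16728100/81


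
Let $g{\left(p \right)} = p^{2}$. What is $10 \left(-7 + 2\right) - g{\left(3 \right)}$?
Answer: $-59$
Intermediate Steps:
$10 \left(-7 + 2\right) - g{\left(3 \right)} = 10 \left(-7 + 2\right) - 3^{2} = 10 \left(-5\right) - 9 = -50 - 9 = -59$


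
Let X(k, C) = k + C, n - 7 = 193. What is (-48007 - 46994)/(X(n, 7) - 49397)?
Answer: 95001/49190 ≈ 1.9313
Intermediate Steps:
n = 200 (n = 7 + 193 = 200)
X(k, C) = C + k
(-48007 - 46994)/(X(n, 7) - 49397) = (-48007 - 46994)/((7 + 200) - 49397) = -95001/(207 - 49397) = -95001/(-49190) = -95001*(-1/49190) = 95001/49190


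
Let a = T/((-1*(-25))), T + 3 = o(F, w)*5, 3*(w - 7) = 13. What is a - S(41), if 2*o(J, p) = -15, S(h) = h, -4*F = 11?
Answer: -2131/50 ≈ -42.620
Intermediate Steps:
F = -11/4 (F = -1/4*11 = -11/4 ≈ -2.7500)
w = 34/3 (w = 7 + (1/3)*13 = 7 + 13/3 = 34/3 ≈ 11.333)
o(J, p) = -15/2 (o(J, p) = (1/2)*(-15) = -15/2)
T = -81/2 (T = -3 - 15/2*5 = -3 - 75/2 = -81/2 ≈ -40.500)
a = -81/50 (a = -81/(2*((-1*(-25)))) = -81/2/25 = -81/2*1/25 = -81/50 ≈ -1.6200)
a - S(41) = -81/50 - 1*41 = -81/50 - 41 = -2131/50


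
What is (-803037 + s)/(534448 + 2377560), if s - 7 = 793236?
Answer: -4897/1456004 ≈ -0.0033633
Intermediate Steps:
s = 793243 (s = 7 + 793236 = 793243)
(-803037 + s)/(534448 + 2377560) = (-803037 + 793243)/(534448 + 2377560) = -9794/2912008 = -9794*1/2912008 = -4897/1456004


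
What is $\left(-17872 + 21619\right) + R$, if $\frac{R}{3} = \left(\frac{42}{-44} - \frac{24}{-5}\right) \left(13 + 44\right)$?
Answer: $\frac{484503}{110} \approx 4404.6$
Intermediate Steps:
$R = \frac{72333}{110}$ ($R = 3 \left(\frac{42}{-44} - \frac{24}{-5}\right) \left(13 + 44\right) = 3 \left(42 \left(- \frac{1}{44}\right) - - \frac{24}{5}\right) 57 = 3 \left(- \frac{21}{22} + \frac{24}{5}\right) 57 = 3 \cdot \frac{423}{110} \cdot 57 = 3 \cdot \frac{24111}{110} = \frac{72333}{110} \approx 657.57$)
$\left(-17872 + 21619\right) + R = \left(-17872 + 21619\right) + \frac{72333}{110} = 3747 + \frac{72333}{110} = \frac{484503}{110}$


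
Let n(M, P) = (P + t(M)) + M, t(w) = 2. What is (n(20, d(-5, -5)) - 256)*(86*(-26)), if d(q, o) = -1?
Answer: 525460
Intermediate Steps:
n(M, P) = 2 + M + P (n(M, P) = (P + 2) + M = (2 + P) + M = 2 + M + P)
(n(20, d(-5, -5)) - 256)*(86*(-26)) = ((2 + 20 - 1) - 256)*(86*(-26)) = (21 - 256)*(-2236) = -235*(-2236) = 525460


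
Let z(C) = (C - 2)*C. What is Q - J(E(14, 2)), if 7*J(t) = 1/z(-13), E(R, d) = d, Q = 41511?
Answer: 56662514/1365 ≈ 41511.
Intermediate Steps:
z(C) = C*(-2 + C) (z(C) = (-2 + C)*C = C*(-2 + C))
J(t) = 1/1365 (J(t) = 1/(7*((-13*(-2 - 13)))) = 1/(7*((-13*(-15)))) = (⅐)/195 = (⅐)*(1/195) = 1/1365)
Q - J(E(14, 2)) = 41511 - 1*1/1365 = 41511 - 1/1365 = 56662514/1365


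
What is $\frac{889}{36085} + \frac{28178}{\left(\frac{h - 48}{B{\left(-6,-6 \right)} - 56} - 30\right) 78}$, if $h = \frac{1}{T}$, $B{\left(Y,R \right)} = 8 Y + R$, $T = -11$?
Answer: $- \frac{87703668187}{7191580695} \approx -12.195$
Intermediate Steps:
$B{\left(Y,R \right)} = R + 8 Y$
$h = - \frac{1}{11}$ ($h = \frac{1}{-11} = - \frac{1}{11} \approx -0.090909$)
$\frac{889}{36085} + \frac{28178}{\left(\frac{h - 48}{B{\left(-6,-6 \right)} - 56} - 30\right) 78} = \frac{889}{36085} + \frac{28178}{\left(\frac{- \frac{1}{11} - 48}{\left(-6 + 8 \left(-6\right)\right) - 56} - 30\right) 78} = 889 \cdot \frac{1}{36085} + \frac{28178}{\left(- \frac{529}{11 \left(\left(-6 - 48\right) - 56\right)} - 30\right) 78} = \frac{127}{5155} + \frac{28178}{\left(- \frac{529}{11 \left(-54 - 56\right)} - 30\right) 78} = \frac{127}{5155} + \frac{28178}{\left(- \frac{529}{11 \left(-110\right)} - 30\right) 78} = \frac{127}{5155} + \frac{28178}{\left(\left(- \frac{529}{11}\right) \left(- \frac{1}{110}\right) - 30\right) 78} = \frac{127}{5155} + \frac{28178}{\left(\frac{529}{1210} - 30\right) 78} = \frac{127}{5155} + \frac{28178}{\left(- \frac{35771}{1210}\right) 78} = \frac{127}{5155} + \frac{28178}{- \frac{1395069}{605}} = \frac{127}{5155} + 28178 \left(- \frac{605}{1395069}\right) = \frac{127}{5155} - \frac{17047690}{1395069} = - \frac{87703668187}{7191580695}$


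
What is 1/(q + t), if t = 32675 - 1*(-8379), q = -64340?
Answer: -1/23286 ≈ -4.2944e-5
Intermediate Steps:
t = 41054 (t = 32675 + 8379 = 41054)
1/(q + t) = 1/(-64340 + 41054) = 1/(-23286) = -1/23286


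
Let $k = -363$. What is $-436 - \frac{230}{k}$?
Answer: $- \frac{158038}{363} \approx -435.37$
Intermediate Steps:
$-436 - \frac{230}{k} = -436 - \frac{230}{-363} = -436 - - \frac{230}{363} = -436 + \frac{230}{363} = - \frac{158038}{363}$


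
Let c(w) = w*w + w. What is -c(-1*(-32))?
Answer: -1056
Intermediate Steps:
c(w) = w + w² (c(w) = w² + w = w + w²)
-c(-1*(-32)) = -(-1*(-32))*(1 - 1*(-32)) = -32*(1 + 32) = -32*33 = -1*1056 = -1056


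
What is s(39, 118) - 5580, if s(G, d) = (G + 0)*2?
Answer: -5502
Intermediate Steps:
s(G, d) = 2*G (s(G, d) = G*2 = 2*G)
s(39, 118) - 5580 = 2*39 - 5580 = 78 - 5580 = -5502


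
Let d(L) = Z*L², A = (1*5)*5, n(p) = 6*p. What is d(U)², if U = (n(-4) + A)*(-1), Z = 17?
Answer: 289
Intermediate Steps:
A = 25 (A = 5*5 = 25)
U = -1 (U = (6*(-4) + 25)*(-1) = (-24 + 25)*(-1) = 1*(-1) = -1)
d(L) = 17*L²
d(U)² = (17*(-1)²)² = (17*1)² = 17² = 289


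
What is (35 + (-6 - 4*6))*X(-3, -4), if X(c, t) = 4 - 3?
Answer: 5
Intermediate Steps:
X(c, t) = 1
(35 + (-6 - 4*6))*X(-3, -4) = (35 + (-6 - 4*6))*1 = (35 + (-6 - 24))*1 = (35 - 30)*1 = 5*1 = 5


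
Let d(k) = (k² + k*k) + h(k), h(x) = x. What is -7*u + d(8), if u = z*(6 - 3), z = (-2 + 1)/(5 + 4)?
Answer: 415/3 ≈ 138.33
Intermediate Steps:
z = -⅑ (z = -1/9 = -1*⅑ = -⅑ ≈ -0.11111)
d(k) = k + 2*k² (d(k) = (k² + k*k) + k = (k² + k²) + k = 2*k² + k = k + 2*k²)
u = -⅓ (u = -(6 - 3)/9 = -⅑*3 = -⅓ ≈ -0.33333)
-7*u + d(8) = -7*(-⅓) + 8*(1 + 2*8) = 7/3 + 8*(1 + 16) = 7/3 + 8*17 = 7/3 + 136 = 415/3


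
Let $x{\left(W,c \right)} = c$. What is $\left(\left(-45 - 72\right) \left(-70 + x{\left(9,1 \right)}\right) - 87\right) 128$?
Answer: $1022208$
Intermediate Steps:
$\left(\left(-45 - 72\right) \left(-70 + x{\left(9,1 \right)}\right) - 87\right) 128 = \left(\left(-45 - 72\right) \left(-70 + 1\right) - 87\right) 128 = \left(\left(-117\right) \left(-69\right) - 87\right) 128 = \left(8073 - 87\right) 128 = 7986 \cdot 128 = 1022208$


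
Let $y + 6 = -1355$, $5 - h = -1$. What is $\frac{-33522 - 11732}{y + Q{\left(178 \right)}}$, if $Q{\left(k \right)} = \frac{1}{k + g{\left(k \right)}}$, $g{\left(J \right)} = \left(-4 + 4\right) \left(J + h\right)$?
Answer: $\frac{8055212}{242257} \approx 33.251$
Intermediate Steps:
$h = 6$ ($h = 5 - -1 = 5 + 1 = 6$)
$g{\left(J \right)} = 0$ ($g{\left(J \right)} = \left(-4 + 4\right) \left(J + 6\right) = 0 \left(6 + J\right) = 0$)
$y = -1361$ ($y = -6 - 1355 = -1361$)
$Q{\left(k \right)} = \frac{1}{k}$ ($Q{\left(k \right)} = \frac{1}{k + 0} = \frac{1}{k}$)
$\frac{-33522 - 11732}{y + Q{\left(178 \right)}} = \frac{-33522 - 11732}{-1361 + \frac{1}{178}} = - \frac{45254}{-1361 + \frac{1}{178}} = - \frac{45254}{- \frac{242257}{178}} = \left(-45254\right) \left(- \frac{178}{242257}\right) = \frac{8055212}{242257}$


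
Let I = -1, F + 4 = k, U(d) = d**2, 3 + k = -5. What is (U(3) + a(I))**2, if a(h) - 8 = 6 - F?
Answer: 1225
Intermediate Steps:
k = -8 (k = -3 - 5 = -8)
F = -12 (F = -4 - 8 = -12)
a(h) = 26 (a(h) = 8 + (6 - 1*(-12)) = 8 + (6 + 12) = 8 + 18 = 26)
(U(3) + a(I))**2 = (3**2 + 26)**2 = (9 + 26)**2 = 35**2 = 1225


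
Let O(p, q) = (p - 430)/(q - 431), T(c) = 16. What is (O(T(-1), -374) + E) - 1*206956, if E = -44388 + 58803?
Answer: -6738917/35 ≈ -1.9254e+5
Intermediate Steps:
O(p, q) = (-430 + p)/(-431 + q)
E = 14415
(O(T(-1), -374) + E) - 1*206956 = ((-430 + 16)/(-431 - 374) + 14415) - 1*206956 = (-414/(-805) + 14415) - 206956 = (-1/805*(-414) + 14415) - 206956 = (18/35 + 14415) - 206956 = 504543/35 - 206956 = -6738917/35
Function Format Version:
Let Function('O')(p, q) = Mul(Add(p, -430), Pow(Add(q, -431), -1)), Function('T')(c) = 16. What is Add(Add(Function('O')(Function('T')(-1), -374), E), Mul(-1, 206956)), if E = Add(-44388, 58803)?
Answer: Rational(-6738917, 35) ≈ -1.9254e+5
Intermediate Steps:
Function('O')(p, q) = Mul(Pow(Add(-431, q), -1), Add(-430, p)) (Function('O')(p, q) = Mul(Add(-430, p), Pow(Add(-431, q), -1)) = Mul(Pow(Add(-431, q), -1), Add(-430, p)))
E = 14415
Add(Add(Function('O')(Function('T')(-1), -374), E), Mul(-1, 206956)) = Add(Add(Mul(Pow(Add(-431, -374), -1), Add(-430, 16)), 14415), Mul(-1, 206956)) = Add(Add(Mul(Pow(-805, -1), -414), 14415), -206956) = Add(Add(Mul(Rational(-1, 805), -414), 14415), -206956) = Add(Add(Rational(18, 35), 14415), -206956) = Add(Rational(504543, 35), -206956) = Rational(-6738917, 35)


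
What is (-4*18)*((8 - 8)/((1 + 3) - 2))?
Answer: 0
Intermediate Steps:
(-4*18)*((8 - 8)/((1 + 3) - 2)) = -0/(4 - 2) = -0/2 = -72*0 = 0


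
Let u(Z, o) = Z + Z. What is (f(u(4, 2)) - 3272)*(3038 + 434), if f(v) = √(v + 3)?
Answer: -11360384 + 3472*√11 ≈ -1.1349e+7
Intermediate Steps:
u(Z, o) = 2*Z
f(v) = √(3 + v)
(f(u(4, 2)) - 3272)*(3038 + 434) = (√(3 + 2*4) - 3272)*(3038 + 434) = (√(3 + 8) - 3272)*3472 = (√11 - 3272)*3472 = (-3272 + √11)*3472 = -11360384 + 3472*√11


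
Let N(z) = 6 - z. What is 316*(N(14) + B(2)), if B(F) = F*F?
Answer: -1264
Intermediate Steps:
B(F) = F²
316*(N(14) + B(2)) = 316*((6 - 1*14) + 2²) = 316*((6 - 14) + 4) = 316*(-8 + 4) = 316*(-4) = -1264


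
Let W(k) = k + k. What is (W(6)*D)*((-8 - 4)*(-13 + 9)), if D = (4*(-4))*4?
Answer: -36864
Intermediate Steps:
D = -64 (D = -16*4 = -64)
W(k) = 2*k
(W(6)*D)*((-8 - 4)*(-13 + 9)) = ((2*6)*(-64))*((-8 - 4)*(-13 + 9)) = (12*(-64))*(-12*(-4)) = -768*48 = -36864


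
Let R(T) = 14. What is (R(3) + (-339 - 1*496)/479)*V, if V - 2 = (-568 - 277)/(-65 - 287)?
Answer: 9094179/168608 ≈ 53.937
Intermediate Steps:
V = 1549/352 (V = 2 + (-568 - 277)/(-65 - 287) = 2 - 845/(-352) = 2 - 845*(-1/352) = 2 + 845/352 = 1549/352 ≈ 4.4006)
(R(3) + (-339 - 1*496)/479)*V = (14 + (-339 - 1*496)/479)*(1549/352) = (14 + (-339 - 496)*(1/479))*(1549/352) = (14 - 835*1/479)*(1549/352) = (14 - 835/479)*(1549/352) = (5871/479)*(1549/352) = 9094179/168608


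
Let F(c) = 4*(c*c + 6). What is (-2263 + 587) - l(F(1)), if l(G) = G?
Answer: -1704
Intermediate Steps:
F(c) = 24 + 4*c² (F(c) = 4*(c² + 6) = 4*(6 + c²) = 24 + 4*c²)
(-2263 + 587) - l(F(1)) = (-2263 + 587) - (24 + 4*1²) = -1676 - (24 + 4*1) = -1676 - (24 + 4) = -1676 - 1*28 = -1676 - 28 = -1704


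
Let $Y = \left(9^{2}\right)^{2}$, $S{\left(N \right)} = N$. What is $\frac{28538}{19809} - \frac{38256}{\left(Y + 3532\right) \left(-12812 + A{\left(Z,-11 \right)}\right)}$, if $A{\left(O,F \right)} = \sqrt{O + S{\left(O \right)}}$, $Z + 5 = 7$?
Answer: $\frac{615078964774}{426855325995} \approx 1.441$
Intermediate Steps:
$Z = 2$ ($Z = -5 + 7 = 2$)
$A{\left(O,F \right)} = \sqrt{2} \sqrt{O}$ ($A{\left(O,F \right)} = \sqrt{O + O} = \sqrt{2 O} = \sqrt{2} \sqrt{O}$)
$Y = 6561$ ($Y = 81^{2} = 6561$)
$\frac{28538}{19809} - \frac{38256}{\left(Y + 3532\right) \left(-12812 + A{\left(Z,-11 \right)}\right)} = \frac{28538}{19809} - \frac{38256}{\left(6561 + 3532\right) \left(-12812 + \sqrt{2} \sqrt{2}\right)} = 28538 \cdot \frac{1}{19809} - \frac{38256}{10093 \left(-12812 + 2\right)} = \frac{28538}{19809} - \frac{38256}{10093 \left(-12810\right)} = \frac{28538}{19809} - \frac{38256}{-129291330} = \frac{28538}{19809} - - \frac{6376}{21548555} = \frac{28538}{19809} + \frac{6376}{21548555} = \frac{615078964774}{426855325995}$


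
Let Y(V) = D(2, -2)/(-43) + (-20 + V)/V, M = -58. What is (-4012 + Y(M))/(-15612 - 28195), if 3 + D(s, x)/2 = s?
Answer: 5001229/54627329 ≈ 0.091552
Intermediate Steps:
D(s, x) = -6 + 2*s
Y(V) = 2/43 + (-20 + V)/V (Y(V) = (-6 + 2*2)/(-43) + (-20 + V)/V = (-6 + 4)*(-1/43) + (-20 + V)/V = -2*(-1/43) + (-20 + V)/V = 2/43 + (-20 + V)/V)
(-4012 + Y(M))/(-15612 - 28195) = (-4012 + (45/43 - 20/(-58)))/(-15612 - 28195) = (-4012 + (45/43 - 20*(-1/58)))/(-43807) = (-4012 + (45/43 + 10/29))*(-1/43807) = (-4012 + 1735/1247)*(-1/43807) = -5001229/1247*(-1/43807) = 5001229/54627329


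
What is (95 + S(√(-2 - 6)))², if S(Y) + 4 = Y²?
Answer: 6889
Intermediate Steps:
S(Y) = -4 + Y²
(95 + S(√(-2 - 6)))² = (95 + (-4 + (√(-2 - 6))²))² = (95 + (-4 + (√(-8))²))² = (95 + (-4 + (2*I*√2)²))² = (95 + (-4 - 8))² = (95 - 12)² = 83² = 6889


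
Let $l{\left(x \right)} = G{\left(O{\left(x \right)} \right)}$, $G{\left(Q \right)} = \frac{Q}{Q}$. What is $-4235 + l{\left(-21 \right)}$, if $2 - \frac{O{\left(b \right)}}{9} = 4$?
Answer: $-4234$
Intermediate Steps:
$O{\left(b \right)} = -18$ ($O{\left(b \right)} = 18 - 36 = -18$)
$G{\left(Q \right)} = 1$
$l{\left(x \right)} = 1$
$-4235 + l{\left(-21 \right)} = -4235 + 1 = -4234$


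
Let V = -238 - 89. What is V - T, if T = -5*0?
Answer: -327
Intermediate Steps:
V = -327
T = 0
V - T = -327 - 1*0 = -327 + 0 = -327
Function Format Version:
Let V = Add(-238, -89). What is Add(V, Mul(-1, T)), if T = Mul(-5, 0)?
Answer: -327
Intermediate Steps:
V = -327
T = 0
Add(V, Mul(-1, T)) = Add(-327, Mul(-1, 0)) = Add(-327, 0) = -327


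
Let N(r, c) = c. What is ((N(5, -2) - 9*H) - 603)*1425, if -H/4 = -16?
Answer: -1682925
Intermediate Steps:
H = 64 (H = -4*(-16) = 64)
((N(5, -2) - 9*H) - 603)*1425 = ((-2 - 9*64) - 603)*1425 = ((-2 - 576) - 603)*1425 = (-578 - 603)*1425 = -1181*1425 = -1682925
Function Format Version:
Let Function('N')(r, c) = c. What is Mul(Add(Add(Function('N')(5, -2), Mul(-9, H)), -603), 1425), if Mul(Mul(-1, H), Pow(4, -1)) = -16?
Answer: -1682925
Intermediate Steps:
H = 64 (H = Mul(-4, -16) = 64)
Mul(Add(Add(Function('N')(5, -2), Mul(-9, H)), -603), 1425) = Mul(Add(Add(-2, Mul(-9, 64)), -603), 1425) = Mul(Add(Add(-2, -576), -603), 1425) = Mul(Add(-578, -603), 1425) = Mul(-1181, 1425) = -1682925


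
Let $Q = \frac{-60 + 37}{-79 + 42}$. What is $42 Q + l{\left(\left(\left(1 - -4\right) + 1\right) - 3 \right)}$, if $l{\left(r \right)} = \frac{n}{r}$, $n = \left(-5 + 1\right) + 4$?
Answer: $\frac{966}{37} \approx 26.108$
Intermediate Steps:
$n = 0$ ($n = -4 + 4 = 0$)
$Q = \frac{23}{37}$ ($Q = - \frac{23}{-37} = \left(-23\right) \left(- \frac{1}{37}\right) = \frac{23}{37} \approx 0.62162$)
$l{\left(r \right)} = 0$ ($l{\left(r \right)} = \frac{0}{r} = 0$)
$42 Q + l{\left(\left(\left(1 - -4\right) + 1\right) - 3 \right)} = 42 \cdot \frac{23}{37} + 0 = \frac{966}{37} + 0 = \frac{966}{37}$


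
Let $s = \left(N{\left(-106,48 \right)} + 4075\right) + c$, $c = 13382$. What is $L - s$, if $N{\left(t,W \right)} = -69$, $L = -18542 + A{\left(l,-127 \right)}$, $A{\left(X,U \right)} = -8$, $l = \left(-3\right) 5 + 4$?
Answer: $-35938$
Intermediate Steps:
$l = -11$ ($l = -15 + 4 = -11$)
$L = -18550$ ($L = -18542 - 8 = -18550$)
$s = 17388$ ($s = \left(-69 + 4075\right) + 13382 = 4006 + 13382 = 17388$)
$L - s = -18550 - 17388 = -35938$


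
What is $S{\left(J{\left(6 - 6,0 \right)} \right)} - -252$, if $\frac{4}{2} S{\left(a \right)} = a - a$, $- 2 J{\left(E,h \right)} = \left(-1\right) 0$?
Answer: $252$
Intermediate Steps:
$J{\left(E,h \right)} = 0$ ($J{\left(E,h \right)} = - \frac{\left(-1\right) 0}{2} = \left(- \frac{1}{2}\right) 0 = 0$)
$S{\left(a \right)} = 0$ ($S{\left(a \right)} = \frac{a - a}{2} = \frac{1}{2} \cdot 0 = 0$)
$S{\left(J{\left(6 - 6,0 \right)} \right)} - -252 = 0 - -252 = 0 + 252 = 252$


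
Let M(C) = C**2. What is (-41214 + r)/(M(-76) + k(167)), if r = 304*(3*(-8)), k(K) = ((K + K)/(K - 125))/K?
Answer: -92610/11027 ≈ -8.3985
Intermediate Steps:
k(K) = 2/(-125 + K) (k(K) = ((2*K)/(-125 + K))/K = (2*K/(-125 + K))/K = 2/(-125 + K))
r = -7296 (r = 304*(-24) = -7296)
(-41214 + r)/(M(-76) + k(167)) = (-41214 - 7296)/((-76)**2 + 2/(-125 + 167)) = -48510/(5776 + 2/42) = -48510/(5776 + 2*(1/42)) = -48510/(5776 + 1/21) = -48510/121297/21 = -48510*21/121297 = -92610/11027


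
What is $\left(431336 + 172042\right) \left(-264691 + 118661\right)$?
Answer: $-88111289340$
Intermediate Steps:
$\left(431336 + 172042\right) \left(-264691 + 118661\right) = 603378 \left(-146030\right) = -88111289340$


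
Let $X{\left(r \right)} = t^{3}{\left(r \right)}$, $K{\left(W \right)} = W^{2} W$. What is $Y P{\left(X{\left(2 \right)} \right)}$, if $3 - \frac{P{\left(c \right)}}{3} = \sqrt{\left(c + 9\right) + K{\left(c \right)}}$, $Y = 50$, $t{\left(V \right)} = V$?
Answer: $-3000$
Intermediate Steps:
$K{\left(W \right)} = W^{3}$
$X{\left(r \right)} = r^{3}$
$P{\left(c \right)} = 9 - 3 \sqrt{9 + c + c^{3}}$ ($P{\left(c \right)} = 9 - 3 \sqrt{\left(c + 9\right) + c^{3}} = 9 - 3 \sqrt{\left(9 + c\right) + c^{3}} = 9 - 3 \sqrt{9 + c + c^{3}}$)
$Y P{\left(X{\left(2 \right)} \right)} = 50 \left(9 - 3 \sqrt{9 + 2^{3} + \left(2^{3}\right)^{3}}\right) = 50 \left(9 - 3 \sqrt{9 + 8 + 8^{3}}\right) = 50 \left(9 - 3 \sqrt{9 + 8 + 512}\right) = 50 \left(9 - 3 \sqrt{529}\right) = 50 \left(9 - 69\right) = 50 \left(-60\right) = -3000$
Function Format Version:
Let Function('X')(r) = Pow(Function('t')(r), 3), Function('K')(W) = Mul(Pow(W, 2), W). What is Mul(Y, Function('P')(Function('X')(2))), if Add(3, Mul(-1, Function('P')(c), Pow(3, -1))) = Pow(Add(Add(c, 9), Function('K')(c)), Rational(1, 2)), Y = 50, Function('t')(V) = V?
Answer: -3000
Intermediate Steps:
Function('K')(W) = Pow(W, 3)
Function('X')(r) = Pow(r, 3)
Function('P')(c) = Add(9, Mul(-3, Pow(Add(9, c, Pow(c, 3)), Rational(1, 2)))) (Function('P')(c) = Add(9, Mul(-3, Pow(Add(Add(c, 9), Pow(c, 3)), Rational(1, 2)))) = Add(9, Mul(-3, Pow(Add(Add(9, c), Pow(c, 3)), Rational(1, 2)))) = Add(9, Mul(-3, Pow(Add(9, c, Pow(c, 3)), Rational(1, 2)))))
Mul(Y, Function('P')(Function('X')(2))) = Mul(50, Add(9, Mul(-3, Pow(Add(9, Pow(2, 3), Pow(Pow(2, 3), 3)), Rational(1, 2))))) = Mul(50, Add(9, Mul(-3, Pow(Add(9, 8, Pow(8, 3)), Rational(1, 2))))) = Mul(50, Add(9, Mul(-3, Pow(Add(9, 8, 512), Rational(1, 2))))) = Mul(50, Add(9, Mul(-3, Pow(529, Rational(1, 2))))) = Mul(50, Add(9, Mul(-3, 23))) = Mul(50, Add(9, -69)) = Mul(50, -60) = -3000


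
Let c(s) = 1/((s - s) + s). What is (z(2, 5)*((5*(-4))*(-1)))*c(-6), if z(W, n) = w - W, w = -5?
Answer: 70/3 ≈ 23.333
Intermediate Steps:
c(s) = 1/s (c(s) = 1/(0 + s) = 1/s)
z(W, n) = -5 - W
(z(2, 5)*((5*(-4))*(-1)))*c(-6) = ((-5 - 1*2)*((5*(-4))*(-1)))/(-6) = ((-5 - 2)*(-20*(-1)))*(-⅙) = -7*20*(-⅙) = -140*(-⅙) = 70/3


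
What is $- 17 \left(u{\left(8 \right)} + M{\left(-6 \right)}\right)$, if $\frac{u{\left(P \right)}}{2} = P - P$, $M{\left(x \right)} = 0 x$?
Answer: $0$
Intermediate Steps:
$M{\left(x \right)} = 0$
$u{\left(P \right)} = 0$ ($u{\left(P \right)} = 2 \left(P - P\right) = 2 \cdot 0 = 0$)
$- 17 \left(u{\left(8 \right)} + M{\left(-6 \right)}\right) = - 17 \left(0 + 0\right) = \left(-17\right) 0 = 0$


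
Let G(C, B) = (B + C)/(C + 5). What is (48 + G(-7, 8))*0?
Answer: 0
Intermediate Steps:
G(C, B) = (B + C)/(5 + C)
(48 + G(-7, 8))*0 = (48 + (8 - 7)/(5 - 7))*0 = (48 + 1/(-2))*0 = (48 - ½*1)*0 = (48 - ½)*0 = (95/2)*0 = 0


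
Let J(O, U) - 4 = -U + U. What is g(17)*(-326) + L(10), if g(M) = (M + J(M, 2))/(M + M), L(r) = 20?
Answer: -3083/17 ≈ -181.35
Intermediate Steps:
J(O, U) = 4 (J(O, U) = 4 + (-U + U) = 4 + 0 = 4)
g(M) = (4 + M)/(2*M) (g(M) = (M + 4)/(M + M) = (4 + M)/((2*M)) = (4 + M)*(1/(2*M)) = (4 + M)/(2*M))
g(17)*(-326) + L(10) = ((1/2)*(4 + 17)/17)*(-326) + 20 = ((1/2)*(1/17)*21)*(-326) + 20 = (21/34)*(-326) + 20 = -3423/17 + 20 = -3083/17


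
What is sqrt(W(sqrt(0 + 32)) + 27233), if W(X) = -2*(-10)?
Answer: sqrt(27253) ≈ 165.08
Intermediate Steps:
W(X) = 20
sqrt(W(sqrt(0 + 32)) + 27233) = sqrt(20 + 27233) = sqrt(27253)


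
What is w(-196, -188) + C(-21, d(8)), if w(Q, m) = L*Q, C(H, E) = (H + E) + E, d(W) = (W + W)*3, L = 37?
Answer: -7177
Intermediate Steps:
d(W) = 6*W (d(W) = (2*W)*3 = 6*W)
C(H, E) = H + 2*E (C(H, E) = (E + H) + E = H + 2*E)
w(Q, m) = 37*Q
w(-196, -188) + C(-21, d(8)) = 37*(-196) + (-21 + 2*(6*8)) = -7252 + (-21 + 2*48) = -7252 + (-21 + 96) = -7252 + 75 = -7177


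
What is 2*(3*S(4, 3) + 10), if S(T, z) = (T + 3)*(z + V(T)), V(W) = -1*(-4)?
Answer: 314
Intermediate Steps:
V(W) = 4
S(T, z) = (3 + T)*(4 + z) (S(T, z) = (T + 3)*(z + 4) = (3 + T)*(4 + z))
2*(3*S(4, 3) + 10) = 2*(3*(12 + 3*3 + 4*4 + 4*3) + 10) = 2*(3*(12 + 9 + 16 + 12) + 10) = 2*(3*49 + 10) = 2*(147 + 10) = 2*157 = 314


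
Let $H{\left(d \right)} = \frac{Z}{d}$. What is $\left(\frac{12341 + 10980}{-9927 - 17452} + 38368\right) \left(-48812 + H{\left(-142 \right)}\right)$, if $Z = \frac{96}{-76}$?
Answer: $- \frac{69169649451657776}{36934271} \approx -1.8728 \cdot 10^{9}$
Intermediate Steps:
$Z = - \frac{24}{19}$ ($Z = 96 \left(- \frac{1}{76}\right) = - \frac{24}{19} \approx -1.2632$)
$H{\left(d \right)} = - \frac{24}{19 d}$
$\left(\frac{12341 + 10980}{-9927 - 17452} + 38368\right) \left(-48812 + H{\left(-142 \right)}\right) = \left(\frac{12341 + 10980}{-9927 - 17452} + 38368\right) \left(-48812 - \frac{24}{19 \left(-142\right)}\right) = \left(\frac{23321}{-27379} + 38368\right) \left(-48812 - - \frac{12}{1349}\right) = \left(23321 \left(- \frac{1}{27379}\right) + 38368\right) \left(-48812 + \frac{12}{1349}\right) = \left(- \frac{23321}{27379} + 38368\right) \left(- \frac{65847376}{1349}\right) = \frac{1050454151}{27379} \left(- \frac{65847376}{1349}\right) = - \frac{69169649451657776}{36934271}$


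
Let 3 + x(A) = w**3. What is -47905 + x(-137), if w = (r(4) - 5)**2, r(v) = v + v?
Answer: -47179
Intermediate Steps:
r(v) = 2*v
w = 9 (w = (2*4 - 5)**2 = (8 - 5)**2 = 3**2 = 9)
x(A) = 726 (x(A) = -3 + 9**3 = -3 + 729 = 726)
-47905 + x(-137) = -47905 + 726 = -47179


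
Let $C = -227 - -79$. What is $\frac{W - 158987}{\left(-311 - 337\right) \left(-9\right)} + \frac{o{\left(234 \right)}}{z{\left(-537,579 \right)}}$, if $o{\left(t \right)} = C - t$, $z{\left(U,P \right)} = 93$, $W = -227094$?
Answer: $- \frac{12711119}{180792} \approx -70.308$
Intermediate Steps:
$C = -148$ ($C = -227 + 79 = -148$)
$o{\left(t \right)} = -148 - t$
$\frac{W - 158987}{\left(-311 - 337\right) \left(-9\right)} + \frac{o{\left(234 \right)}}{z{\left(-537,579 \right)}} = \frac{-227094 - 158987}{\left(-311 - 337\right) \left(-9\right)} + \frac{-148 - 234}{93} = - \frac{386081}{\left(-648\right) \left(-9\right)} + \left(-148 - 234\right) \frac{1}{93} = - \frac{386081}{5832} - \frac{382}{93} = - \frac{12711119}{180792}$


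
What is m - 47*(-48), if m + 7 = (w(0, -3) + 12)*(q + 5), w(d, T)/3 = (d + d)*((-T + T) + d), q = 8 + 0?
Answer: 2405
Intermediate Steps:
q = 8
w(d, T) = 6*d² (w(d, T) = 3*((d + d)*((-T + T) + d)) = 3*((2*d)*(0 + d)) = 3*((2*d)*d) = 3*(2*d²) = 6*d²)
m = 149 (m = -7 + (6*0² + 12)*(8 + 5) = -7 + (6*0 + 12)*13 = -7 + (0 + 12)*13 = -7 + 12*13 = -7 + 156 = 149)
m - 47*(-48) = 149 - 47*(-48) = 149 + 2256 = 2405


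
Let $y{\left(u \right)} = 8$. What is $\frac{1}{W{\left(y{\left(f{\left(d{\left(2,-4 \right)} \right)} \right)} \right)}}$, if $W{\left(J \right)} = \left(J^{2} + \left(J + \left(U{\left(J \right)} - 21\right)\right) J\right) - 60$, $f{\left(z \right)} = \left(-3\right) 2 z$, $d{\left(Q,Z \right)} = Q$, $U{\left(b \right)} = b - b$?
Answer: $- \frac{1}{100} \approx -0.01$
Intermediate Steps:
$U{\left(b \right)} = 0$
$f{\left(z \right)} = - 6 z$
$W{\left(J \right)} = -60 + J^{2} + J \left(-21 + J\right)$ ($W{\left(J \right)} = \left(J^{2} + \left(J + \left(0 - 21\right)\right) J\right) - 60 = \left(J^{2} + \left(J - 21\right) J\right) - 60 = \left(J^{2} + \left(-21 + J\right) J\right) - 60 = \left(J^{2} + J \left(-21 + J\right)\right) - 60 = -60 + J^{2} + J \left(-21 + J\right)$)
$\frac{1}{W{\left(y{\left(f{\left(d{\left(2,-4 \right)} \right)} \right)} \right)}} = \frac{1}{-60 - 168 + 2 \cdot 8^{2}} = \frac{1}{-60 - 168 + 2 \cdot 64} = \frac{1}{-60 - 168 + 128} = \frac{1}{-100} = - \frac{1}{100}$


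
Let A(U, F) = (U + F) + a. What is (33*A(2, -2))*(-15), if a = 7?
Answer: -3465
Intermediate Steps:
A(U, F) = 7 + F + U (A(U, F) = (U + F) + 7 = (F + U) + 7 = 7 + F + U)
(33*A(2, -2))*(-15) = (33*(7 - 2 + 2))*(-15) = (33*7)*(-15) = 231*(-15) = -3465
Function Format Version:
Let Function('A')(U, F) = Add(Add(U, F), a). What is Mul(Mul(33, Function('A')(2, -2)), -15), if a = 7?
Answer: -3465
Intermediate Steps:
Function('A')(U, F) = Add(7, F, U) (Function('A')(U, F) = Add(Add(U, F), 7) = Add(Add(F, U), 7) = Add(7, F, U))
Mul(Mul(33, Function('A')(2, -2)), -15) = Mul(Mul(33, Add(7, -2, 2)), -15) = Mul(Mul(33, 7), -15) = Mul(231, -15) = -3465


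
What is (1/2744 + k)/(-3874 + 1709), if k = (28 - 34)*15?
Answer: 246959/5940760 ≈ 0.041570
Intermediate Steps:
k = -90 (k = -6*15 = -90)
(1/2744 + k)/(-3874 + 1709) = (1/2744 - 90)/(-3874 + 1709) = (1/2744 - 90)/(-2165) = -246959/2744*(-1/2165) = 246959/5940760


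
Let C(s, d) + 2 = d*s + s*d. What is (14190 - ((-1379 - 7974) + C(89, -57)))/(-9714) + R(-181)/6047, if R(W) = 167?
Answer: -202107239/58740558 ≈ -3.4407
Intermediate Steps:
C(s, d) = -2 + 2*d*s (C(s, d) = -2 + (d*s + s*d) = -2 + (d*s + d*s) = -2 + 2*d*s)
(14190 - ((-1379 - 7974) + C(89, -57)))/(-9714) + R(-181)/6047 = (14190 - ((-1379 - 7974) + (-2 + 2*(-57)*89)))/(-9714) + 167/6047 = (14190 - (-9353 + (-2 - 10146)))*(-1/9714) + 167*(1/6047) = (14190 - (-9353 - 10148))*(-1/9714) + 167/6047 = (14190 - 1*(-19501))*(-1/9714) + 167/6047 = (14190 + 19501)*(-1/9714) + 167/6047 = 33691*(-1/9714) + 167/6047 = -33691/9714 + 167/6047 = -202107239/58740558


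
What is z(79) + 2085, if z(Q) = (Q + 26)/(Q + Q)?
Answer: 329535/158 ≈ 2085.7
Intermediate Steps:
z(Q) = (26 + Q)/(2*Q) (z(Q) = (26 + Q)/((2*Q)) = (26 + Q)*(1/(2*Q)) = (26 + Q)/(2*Q))
z(79) + 2085 = (½)*(26 + 79)/79 + 2085 = (½)*(1/79)*105 + 2085 = 105/158 + 2085 = 329535/158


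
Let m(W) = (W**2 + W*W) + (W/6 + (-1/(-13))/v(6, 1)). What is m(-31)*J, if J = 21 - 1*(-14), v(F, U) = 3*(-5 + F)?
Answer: 5233025/78 ≈ 67090.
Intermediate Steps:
v(F, U) = -15 + 3*F
m(W) = 1/39 + 2*W**2 + W/6 (m(W) = (W**2 + W*W) + (W/6 + (-1/(-13))/(-15 + 3*6)) = (W**2 + W**2) + (W*(1/6) + (-1*(-1/13))/(-15 + 18)) = 2*W**2 + (W/6 + (1/13)/3) = 2*W**2 + (W/6 + (1/13)*(1/3)) = 2*W**2 + (W/6 + 1/39) = 2*W**2 + (1/39 + W/6) = 1/39 + 2*W**2 + W/6)
J = 35 (J = 21 + 14 = 35)
m(-31)*J = (1/39 + 2*(-31)**2 + (1/6)*(-31))*35 = (1/39 + 2*961 - 31/6)*35 = (1/39 + 1922 - 31/6)*35 = (149515/78)*35 = 5233025/78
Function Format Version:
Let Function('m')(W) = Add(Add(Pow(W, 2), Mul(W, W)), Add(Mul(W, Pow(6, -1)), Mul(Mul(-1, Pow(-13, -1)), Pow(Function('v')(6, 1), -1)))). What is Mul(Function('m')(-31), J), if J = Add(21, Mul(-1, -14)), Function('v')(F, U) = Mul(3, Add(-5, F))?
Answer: Rational(5233025, 78) ≈ 67090.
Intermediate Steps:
Function('v')(F, U) = Add(-15, Mul(3, F))
Function('m')(W) = Add(Rational(1, 39), Mul(2, Pow(W, 2)), Mul(Rational(1, 6), W)) (Function('m')(W) = Add(Add(Pow(W, 2), Mul(W, W)), Add(Mul(W, Pow(6, -1)), Mul(Mul(-1, Pow(-13, -1)), Pow(Add(-15, Mul(3, 6)), -1)))) = Add(Add(Pow(W, 2), Pow(W, 2)), Add(Mul(W, Rational(1, 6)), Mul(Mul(-1, Rational(-1, 13)), Pow(Add(-15, 18), -1)))) = Add(Mul(2, Pow(W, 2)), Add(Mul(Rational(1, 6), W), Mul(Rational(1, 13), Pow(3, -1)))) = Add(Mul(2, Pow(W, 2)), Add(Mul(Rational(1, 6), W), Mul(Rational(1, 13), Rational(1, 3)))) = Add(Mul(2, Pow(W, 2)), Add(Mul(Rational(1, 6), W), Rational(1, 39))) = Add(Mul(2, Pow(W, 2)), Add(Rational(1, 39), Mul(Rational(1, 6), W))) = Add(Rational(1, 39), Mul(2, Pow(W, 2)), Mul(Rational(1, 6), W)))
J = 35 (J = Add(21, 14) = 35)
Mul(Function('m')(-31), J) = Mul(Add(Rational(1, 39), Mul(2, Pow(-31, 2)), Mul(Rational(1, 6), -31)), 35) = Mul(Add(Rational(1, 39), Mul(2, 961), Rational(-31, 6)), 35) = Mul(Add(Rational(1, 39), 1922, Rational(-31, 6)), 35) = Mul(Rational(149515, 78), 35) = Rational(5233025, 78)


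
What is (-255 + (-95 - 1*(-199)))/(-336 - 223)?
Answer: 151/559 ≈ 0.27013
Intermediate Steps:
(-255 + (-95 - 1*(-199)))/(-336 - 223) = (-255 + (-95 + 199))/(-559) = (-255 + 104)*(-1/559) = -151*(-1/559) = 151/559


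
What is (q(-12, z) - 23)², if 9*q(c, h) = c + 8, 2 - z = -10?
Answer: 44521/81 ≈ 549.64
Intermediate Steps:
z = 12 (z = 2 - 1*(-10) = 2 + 10 = 12)
q(c, h) = 8/9 + c/9 (q(c, h) = (c + 8)/9 = (8 + c)/9 = 8/9 + c/9)
(q(-12, z) - 23)² = ((8/9 + (⅑)*(-12)) - 23)² = ((8/9 - 4/3) - 23)² = (-4/9 - 23)² = (-211/9)² = 44521/81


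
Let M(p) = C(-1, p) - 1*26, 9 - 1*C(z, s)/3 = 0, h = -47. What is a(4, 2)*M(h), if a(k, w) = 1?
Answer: 1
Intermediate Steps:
C(z, s) = 27 (C(z, s) = 27 - 3*0 = 27 + 0 = 27)
M(p) = 1 (M(p) = 27 - 1*26 = 27 - 26 = 1)
a(4, 2)*M(h) = 1*1 = 1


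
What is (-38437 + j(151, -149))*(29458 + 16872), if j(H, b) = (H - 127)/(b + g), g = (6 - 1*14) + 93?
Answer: -7123214335/4 ≈ -1.7808e+9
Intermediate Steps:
g = 85 (g = (6 - 14) + 93 = -8 + 93 = 85)
j(H, b) = (-127 + H)/(85 + b) (j(H, b) = (H - 127)/(b + 85) = (-127 + H)/(85 + b))
(-38437 + j(151, -149))*(29458 + 16872) = (-38437 + (-127 + 151)/(85 - 149))*(29458 + 16872) = (-38437 + 24/(-64))*46330 = (-38437 - 1/64*24)*46330 = (-38437 - 3/8)*46330 = -307499/8*46330 = -7123214335/4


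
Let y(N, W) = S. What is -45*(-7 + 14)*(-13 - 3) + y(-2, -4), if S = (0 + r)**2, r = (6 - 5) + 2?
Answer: 5049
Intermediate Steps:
r = 3 (r = 1 + 2 = 3)
S = 9 (S = (0 + 3)**2 = 3**2 = 9)
y(N, W) = 9
-45*(-7 + 14)*(-13 - 3) + y(-2, -4) = -45*(-7 + 14)*(-13 - 3) + 9 = -315*(-16) + 9 = -45*(-112) + 9 = 5040 + 9 = 5049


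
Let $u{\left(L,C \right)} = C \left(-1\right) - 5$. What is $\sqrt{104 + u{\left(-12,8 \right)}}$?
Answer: $\sqrt{91} \approx 9.5394$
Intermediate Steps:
$u{\left(L,C \right)} = -5 - C$ ($u{\left(L,C \right)} = - C - 5 = -5 - C$)
$\sqrt{104 + u{\left(-12,8 \right)}} = \sqrt{104 - 13} = \sqrt{91}$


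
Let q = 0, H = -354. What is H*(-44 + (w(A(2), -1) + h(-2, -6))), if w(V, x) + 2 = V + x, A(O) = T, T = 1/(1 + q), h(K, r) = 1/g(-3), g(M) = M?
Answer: 16402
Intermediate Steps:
h(K, r) = -⅓ (h(K, r) = 1/(-3) = -⅓)
T = 1 (T = 1/(1 + 0) = 1/1 = 1)
A(O) = 1
w(V, x) = -2 + V + x (w(V, x) = -2 + (V + x) = -2 + V + x)
H*(-44 + (w(A(2), -1) + h(-2, -6))) = -354*(-44 + ((-2 + 1 - 1) - ⅓)) = -354*(-44 + (-2 - ⅓)) = -354*(-44 - 7/3) = -354*(-139/3) = 16402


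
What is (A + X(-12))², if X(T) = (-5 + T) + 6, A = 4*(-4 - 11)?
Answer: 5041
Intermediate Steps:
A = -60 (A = 4*(-15) = -60)
X(T) = 1 + T
(A + X(-12))² = (-60 + (1 - 12))² = (-60 - 11)² = (-71)² = 5041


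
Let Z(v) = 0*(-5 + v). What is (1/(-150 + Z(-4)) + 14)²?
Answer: 4405801/22500 ≈ 195.81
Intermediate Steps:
Z(v) = 0
(1/(-150 + Z(-4)) + 14)² = (1/(-150 + 0) + 14)² = (1/(-150) + 14)² = (-1/150 + 14)² = (2099/150)² = 4405801/22500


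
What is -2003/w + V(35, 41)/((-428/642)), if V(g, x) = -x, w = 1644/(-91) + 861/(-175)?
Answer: 15545689/104586 ≈ 148.64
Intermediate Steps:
w = -52293/2275 (w = 1644*(-1/91) + 861*(-1/175) = -1644/91 - 123/25 = -52293/2275 ≈ -22.986)
-2003/w + V(35, 41)/((-428/642)) = -2003/(-52293/2275) + (-1*41)/((-428/642)) = -2003*(-2275/52293) - 41/((-428*1/642)) = 4556825/52293 - 41/(-2/3) = 4556825/52293 - 41*(-3/2) = 4556825/52293 + 123/2 = 15545689/104586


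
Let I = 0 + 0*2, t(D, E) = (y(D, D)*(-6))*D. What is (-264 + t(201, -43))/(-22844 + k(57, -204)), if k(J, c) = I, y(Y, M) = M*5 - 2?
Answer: 604941/11422 ≈ 52.963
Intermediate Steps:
y(Y, M) = -2 + 5*M (y(Y, M) = 5*M - 2 = -2 + 5*M)
t(D, E) = D*(12 - 30*D) (t(D, E) = ((-2 + 5*D)*(-6))*D = (12 - 30*D)*D = D*(12 - 30*D))
I = 0 (I = 0 + 0 = 0)
k(J, c) = 0
(-264 + t(201, -43))/(-22844 + k(57, -204)) = (-264 + 6*201*(2 - 5*201))/(-22844 + 0) = (-264 + 6*201*(2 - 1005))/(-22844) = (-264 + 6*201*(-1003))*(-1/22844) = (-264 - 1209618)*(-1/22844) = -1209882*(-1/22844) = 604941/11422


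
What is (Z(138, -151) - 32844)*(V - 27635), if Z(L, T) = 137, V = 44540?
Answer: -552911835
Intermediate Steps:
(Z(138, -151) - 32844)*(V - 27635) = (137 - 32844)*(44540 - 27635) = -32707*16905 = -552911835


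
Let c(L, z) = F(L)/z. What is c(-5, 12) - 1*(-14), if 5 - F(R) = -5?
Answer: 89/6 ≈ 14.833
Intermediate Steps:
F(R) = 10 (F(R) = 5 - 1*(-5) = 5 + 5 = 10)
c(L, z) = 10/z
c(-5, 12) - 1*(-14) = 10/12 - 1*(-14) = 10*(1/12) + 14 = ⅚ + 14 = 89/6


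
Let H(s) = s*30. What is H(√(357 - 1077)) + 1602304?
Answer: 1602304 + 360*I*√5 ≈ 1.6023e+6 + 804.98*I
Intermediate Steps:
H(s) = 30*s
H(√(357 - 1077)) + 1602304 = 30*√(357 - 1077) + 1602304 = 30*√(-720) + 1602304 = 30*(12*I*√5) + 1602304 = 360*I*√5 + 1602304 = 1602304 + 360*I*√5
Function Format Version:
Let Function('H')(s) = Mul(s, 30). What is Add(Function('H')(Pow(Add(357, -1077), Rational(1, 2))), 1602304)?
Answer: Add(1602304, Mul(360, I, Pow(5, Rational(1, 2)))) ≈ Add(1.6023e+6, Mul(804.98, I))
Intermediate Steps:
Function('H')(s) = Mul(30, s)
Add(Function('H')(Pow(Add(357, -1077), Rational(1, 2))), 1602304) = Add(Mul(30, Pow(Add(357, -1077), Rational(1, 2))), 1602304) = Add(Mul(30, Pow(-720, Rational(1, 2))), 1602304) = Add(Mul(30, Mul(12, I, Pow(5, Rational(1, 2)))), 1602304) = Add(Mul(360, I, Pow(5, Rational(1, 2))), 1602304) = Add(1602304, Mul(360, I, Pow(5, Rational(1, 2))))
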